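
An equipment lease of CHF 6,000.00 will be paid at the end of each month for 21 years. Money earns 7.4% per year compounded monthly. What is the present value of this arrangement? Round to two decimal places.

CHF 766,301.96

This is an ordinary annuity: 252 payments of CHF 6,000.00 at the end of each month.
Periodic rate r = 0.074/12 per month; n is counted in months.
PV = PMT × [(1 − (1+r)^−n)/r] = 6,000 × [1 − (1+r)^−252] / r = CHF 766,301.96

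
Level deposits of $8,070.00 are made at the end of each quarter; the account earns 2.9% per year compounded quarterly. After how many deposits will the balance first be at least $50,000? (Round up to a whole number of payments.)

Periodic rate r = 0.029/4 per quarter; n is counted in quarters.
Ordinary annuity FV: 50,000 = 8,070 × [((1+r)^n − 1)/r].
(1+r)^n = 1 + 50,000 × r / 8,070, so n = ln(1 + 50,000·r/8,070) / ln(1+r) = 6.08.
Round up to a whole number of payments: n = 7.

7 payments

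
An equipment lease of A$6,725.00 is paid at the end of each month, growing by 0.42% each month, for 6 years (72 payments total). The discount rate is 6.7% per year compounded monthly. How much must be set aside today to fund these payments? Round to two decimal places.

Periodic rate r = 0.067/12 per month; n is counted in months.
Growing ordinary annuity: PV = PMT₁ × [1 − ((1+g)/(1+r))^n] / (r − g) = 6,725 × [1 − ((1+0.0042)/(1+r))^72] / (r − 0.0042) = A$458,733.84.

A$458,733.84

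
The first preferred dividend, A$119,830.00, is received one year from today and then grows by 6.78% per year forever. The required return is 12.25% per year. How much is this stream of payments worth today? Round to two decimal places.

Periodic rate r = 0.1225 per year.
Growing perpetuity (Gordon): PV = PMT₁ / (r − g) = 119,830 / (r − 0.0678) = A$2,190,676.42.

A$2,190,676.42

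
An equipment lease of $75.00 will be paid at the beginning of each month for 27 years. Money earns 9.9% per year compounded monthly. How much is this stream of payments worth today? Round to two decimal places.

$8,526.07

This is an annuity due: 324 payments of $75.00 at the beginning of each month.
Periodic rate r = 0.099/12 per month; n is counted in months.
PV = PMT × [(1 − (1+r)^−n)/r] × (1+r) = 75 × [1 − (1+r)^−324] / r × (1+r) = $8,526.07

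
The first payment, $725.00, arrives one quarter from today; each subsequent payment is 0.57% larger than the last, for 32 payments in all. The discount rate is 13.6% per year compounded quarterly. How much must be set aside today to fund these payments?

$15,077.30

Periodic rate r = 0.136/4 per quarter; n is counted in quarters.
Growing ordinary annuity: PV = PMT₁ × [1 − ((1+g)/(1+r))^n] / (r − g) = 725 × [1 − ((1+0.0057)/(1+r))^32] / (r − 0.0057) = $15,077.30.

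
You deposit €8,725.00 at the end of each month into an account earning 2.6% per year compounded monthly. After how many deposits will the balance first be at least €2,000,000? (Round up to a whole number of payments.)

187 payments

Periodic rate r = 0.026/12 per month; n is counted in months.
Ordinary annuity FV: 2,000,000 = 8,725 × [((1+r)^n − 1)/r].
(1+r)^n = 1 + 2,000,000 × r / 8,725, so n = ln(1 + 2,000,000·r/8,725) / ln(1+r) = 186.31.
Round up to a whole number of payments: n = 187.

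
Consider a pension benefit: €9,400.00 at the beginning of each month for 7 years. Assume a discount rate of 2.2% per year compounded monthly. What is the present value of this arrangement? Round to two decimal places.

€732,526.00

This is an annuity due: 84 payments of €9,400.00 at the beginning of each month.
Periodic rate r = 0.022/12 per month; n is counted in months.
PV = PMT × [(1 − (1+r)^−n)/r] × (1+r) = 9,400 × [1 − (1+r)^−84] / r × (1+r) = €732,526.00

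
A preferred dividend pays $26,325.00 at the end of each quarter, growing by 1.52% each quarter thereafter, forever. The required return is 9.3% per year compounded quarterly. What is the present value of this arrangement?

Periodic rate r = 0.093/4 per quarter.
Growing perpetuity (Gordon): PV = PMT₁ / (r − g) = 26,325 / (r − 0.0152) = $3,270,186.34.

$3,270,186.34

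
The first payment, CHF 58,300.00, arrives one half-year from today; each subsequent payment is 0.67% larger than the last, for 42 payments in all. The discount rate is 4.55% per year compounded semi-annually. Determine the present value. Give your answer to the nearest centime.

Periodic rate r = 0.0455/2 per half-year; n is counted in half-years.
Growing ordinary annuity: PV = PMT₁ × [1 − ((1+g)/(1+r))^n] / (r − g) = 58,300 × [1 − ((1+0.0067)/(1+r))^42] / (r − 0.0067) = CHF 1,763,103.53.

CHF 1,763,103.53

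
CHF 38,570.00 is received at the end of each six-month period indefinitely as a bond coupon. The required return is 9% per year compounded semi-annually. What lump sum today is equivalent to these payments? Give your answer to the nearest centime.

CHF 857,111.11

Periodic rate r = 0.09/2 per half-year.
Level perpetuity: PV = PMT / r = 38,570 / (0.09/2) = CHF 857,111.11.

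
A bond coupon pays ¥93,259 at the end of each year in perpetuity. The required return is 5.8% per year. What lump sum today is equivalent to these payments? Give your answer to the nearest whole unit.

Periodic rate r = 0.058 per year.
Level perpetuity: PV = PMT / r = 93,259 / (0.058) = ¥1,607,914.

¥1,607,914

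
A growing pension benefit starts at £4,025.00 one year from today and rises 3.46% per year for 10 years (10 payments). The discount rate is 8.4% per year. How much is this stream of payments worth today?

£30,371.85

Periodic rate r = 0.084 per year.
Growing ordinary annuity: PV = PMT₁ × [1 − ((1+g)/(1+r))^n] / (r − g) = 4,025 × [1 − ((1+0.0346)/(1+r))^10] / (r − 0.0346) = £30,371.85.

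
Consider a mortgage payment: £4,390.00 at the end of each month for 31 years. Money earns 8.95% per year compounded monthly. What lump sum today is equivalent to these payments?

This is an ordinary annuity: 372 payments of £4,390.00 at the end of each month.
Periodic rate r = 0.0895/12 per month; n is counted in months.
PV = PMT × [(1 − (1+r)^−n)/r] = 4,390 × [1 − (1+r)^−372] / r = £551,505.91

£551,505.91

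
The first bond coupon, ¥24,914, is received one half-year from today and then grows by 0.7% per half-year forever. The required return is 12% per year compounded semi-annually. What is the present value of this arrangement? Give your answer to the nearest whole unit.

Periodic rate r = 0.12/2 per half-year.
Growing perpetuity (Gordon): PV = PMT₁ / (r − g) = 24,914 / (r − 0.007) = ¥470,075.

¥470,075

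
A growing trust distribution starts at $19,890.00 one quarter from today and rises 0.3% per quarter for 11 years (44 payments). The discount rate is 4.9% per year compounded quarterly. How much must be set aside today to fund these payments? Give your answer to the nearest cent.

$714,544.34

Periodic rate r = 0.049/4 per quarter; n is counted in quarters.
Growing ordinary annuity: PV = PMT₁ × [1 − ((1+g)/(1+r))^n] / (r − g) = 19,890 × [1 − ((1+0.003)/(1+r))^44] / (r − 0.003) = $714,544.34.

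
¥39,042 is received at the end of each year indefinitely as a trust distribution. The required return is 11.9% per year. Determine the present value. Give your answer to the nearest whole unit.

¥328,084

Periodic rate r = 0.119 per year.
Level perpetuity: PV = PMT / r = 39,042 / (0.119) = ¥328,084.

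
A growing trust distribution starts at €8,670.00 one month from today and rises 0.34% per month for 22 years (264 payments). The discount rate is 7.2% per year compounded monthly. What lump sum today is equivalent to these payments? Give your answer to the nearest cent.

€1,650,622.06

Periodic rate r = 0.072/12 per month; n is counted in months.
Growing ordinary annuity: PV = PMT₁ × [1 − ((1+g)/(1+r))^n] / (r − g) = 8,670 × [1 − ((1+0.0034)/(1+r))^264] / (r − 0.0034) = €1,650,622.06.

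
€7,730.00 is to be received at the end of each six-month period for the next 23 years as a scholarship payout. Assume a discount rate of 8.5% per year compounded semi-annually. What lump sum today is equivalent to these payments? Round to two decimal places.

This is an ordinary annuity: 46 payments of €7,730.00 at the end of each six-month period.
Periodic rate r = 0.085/2 per half-year; n is counted in half-years.
PV = PMT × [(1 − (1+r)^−n)/r] = 7,730 × [1 − (1+r)^−46] / r = €155,072.67

€155,072.67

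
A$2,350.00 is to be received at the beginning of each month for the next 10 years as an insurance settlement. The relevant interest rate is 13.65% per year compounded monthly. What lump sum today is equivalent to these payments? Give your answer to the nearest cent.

This is an annuity due: 120 payments of A$2,350.00 at the beginning of each month.
Periodic rate r = 0.1365/12 per month; n is counted in months.
PV = PMT × [(1 − (1+r)^−n)/r] × (1+r) = 2,350 × [1 − (1+r)^−120] / r × (1+r) = A$155,170.57

A$155,170.57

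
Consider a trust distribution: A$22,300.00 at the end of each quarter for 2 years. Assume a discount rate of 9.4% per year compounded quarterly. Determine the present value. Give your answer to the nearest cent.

This is an ordinary annuity: 8 payments of A$22,300.00 at the end of each quarter.
Periodic rate r = 0.094/4 per quarter; n is counted in quarters.
PV = PMT × [(1 − (1+r)^−n)/r] = 22,300 × [1 − (1+r)^−8] / r = A$160,921.64

A$160,921.64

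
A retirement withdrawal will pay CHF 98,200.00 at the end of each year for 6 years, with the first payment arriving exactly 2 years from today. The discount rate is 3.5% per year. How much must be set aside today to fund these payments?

Ordinary annuity of 6 payments, first payment at period 2.
Periodic rate r = 0.035 per year.
The ordinary-annuity PV formula values the stream one period before the first payment (period 1); discount that back 1 periods:
PV₀ = 98,200 × [1 − (1+r)^−6] / r × (1+r)^−1 = CHF 505,568.99

CHF 505,568.99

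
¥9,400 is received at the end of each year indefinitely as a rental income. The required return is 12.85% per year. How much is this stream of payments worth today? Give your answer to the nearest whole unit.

Periodic rate r = 0.1285 per year.
Level perpetuity: PV = PMT / r = 9,400 / (0.1285) = ¥73,152.

¥73,152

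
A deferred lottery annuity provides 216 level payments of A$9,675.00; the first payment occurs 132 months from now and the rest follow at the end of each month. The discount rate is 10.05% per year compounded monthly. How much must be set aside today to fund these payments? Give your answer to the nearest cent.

A$323,468.53

Ordinary annuity of 216 payments, first payment at period 132.
Periodic rate r = 0.1005/12 per month; n is counted in months.
The ordinary-annuity PV formula values the stream one period before the first payment (period 131); discount that back 131 periods:
PV₀ = 9,675 × [1 − (1+r)^−216] / r × (1+r)^−131 = A$323,468.53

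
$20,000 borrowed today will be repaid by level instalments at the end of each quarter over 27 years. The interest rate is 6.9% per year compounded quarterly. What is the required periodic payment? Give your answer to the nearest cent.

$409.59

Level ordinary annuity; solve PV = PMT × [(1 − (1+r)^−n)/r] for PMT.
Periodic rate r = 0.069/4 per quarter; n is counted in quarters.
With n = 108: PMT = 20,000 / ([(1 − (1+r)^−n)/r]) = $409.59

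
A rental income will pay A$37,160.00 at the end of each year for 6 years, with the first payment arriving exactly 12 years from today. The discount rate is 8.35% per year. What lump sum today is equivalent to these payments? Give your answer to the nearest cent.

A$70,351.44

Ordinary annuity of 6 payments, first payment at period 12.
Periodic rate r = 0.0835 per year.
The ordinary-annuity PV formula values the stream one period before the first payment (period 11); discount that back 11 periods:
PV₀ = 37,160 × [1 − (1+r)^−6] / r × (1+r)^−11 = A$70,351.44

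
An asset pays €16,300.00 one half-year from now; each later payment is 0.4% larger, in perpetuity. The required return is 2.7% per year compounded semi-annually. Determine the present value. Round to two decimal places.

€1,715,789.47

Periodic rate r = 0.027/2 per half-year.
Growing perpetuity (Gordon): PV = PMT₁ / (r − g) = 16,300 / (r − 0.004) = €1,715,789.47.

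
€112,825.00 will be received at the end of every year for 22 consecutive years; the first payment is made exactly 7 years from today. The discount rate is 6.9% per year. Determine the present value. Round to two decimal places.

Ordinary annuity of 22 payments, first payment at period 7.
Periodic rate r = 0.069 per year.
The ordinary-annuity PV formula values the stream one period before the first payment (period 6); discount that back 6 periods:
PV₀ = 112,825 × [1 − (1+r)^−22] / r × (1+r)^−6 = €843,242.88

€843,242.88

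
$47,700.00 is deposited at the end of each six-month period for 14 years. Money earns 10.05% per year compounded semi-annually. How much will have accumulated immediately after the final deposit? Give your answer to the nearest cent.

$2,796,831.37

This is an ordinary annuity: 28 deposits of $47,700.00 at the end of each six-month period.
Periodic rate r = 0.1005/2 per half-year; n is counted in half-years.
FV = PMT × [((1+r)^n − 1)/r] = 47,700 × [(1+r)^28 − 1] / r = $2,796,831.37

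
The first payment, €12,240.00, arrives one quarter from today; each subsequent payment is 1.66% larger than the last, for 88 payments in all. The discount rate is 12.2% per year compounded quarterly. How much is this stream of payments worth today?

Periodic rate r = 0.122/4 per quarter; n is counted in quarters.
Growing ordinary annuity: PV = PMT₁ × [1 − ((1+g)/(1+r))^n] / (r − g) = 12,240 × [1 − ((1+0.0166)/(1+r))^88] / (r − 0.0166) = €614,041.78.

€614,041.78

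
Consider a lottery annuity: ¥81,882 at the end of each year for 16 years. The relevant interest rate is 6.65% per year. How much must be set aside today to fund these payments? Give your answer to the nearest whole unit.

¥791,774

This is an ordinary annuity: 16 payments of ¥81,882 at the end of each year.
Periodic rate r = 0.0665 per year.
PV = PMT × [(1 − (1+r)^−n)/r] = 81,882 × [1 − (1+r)^−16] / r = ¥791,774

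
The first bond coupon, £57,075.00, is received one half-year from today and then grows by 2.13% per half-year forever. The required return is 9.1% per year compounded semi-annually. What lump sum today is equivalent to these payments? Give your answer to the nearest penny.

£2,358,471.07

Periodic rate r = 0.091/2 per half-year.
Growing perpetuity (Gordon): PV = PMT₁ / (r − g) = 57,075 / (r − 0.0213) = £2,358,471.07.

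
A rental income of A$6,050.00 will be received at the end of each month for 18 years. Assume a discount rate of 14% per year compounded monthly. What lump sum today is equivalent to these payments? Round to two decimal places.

This is an ordinary annuity: 216 payments of A$6,050.00 at the end of each month.
Periodic rate r = 0.14/12 per month; n is counted in months.
PV = PMT × [(1 − (1+r)^−n)/r] = 6,050 × [1 − (1+r)^−216] / r = A$476,234.30

A$476,234.30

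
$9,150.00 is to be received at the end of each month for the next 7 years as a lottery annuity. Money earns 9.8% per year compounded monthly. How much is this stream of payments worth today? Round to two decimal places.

This is an ordinary annuity: 84 payments of $9,150.00 at the end of each month.
Periodic rate r = 0.098/12 per month; n is counted in months.
PV = PMT × [(1 − (1+r)^−n)/r] = 9,150 × [1 − (1+r)^−84] / r = $554,611.74

$554,611.74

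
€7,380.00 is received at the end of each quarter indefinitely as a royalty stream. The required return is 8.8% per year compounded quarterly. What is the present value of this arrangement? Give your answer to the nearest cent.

Periodic rate r = 0.088/4 per quarter.
Level perpetuity: PV = PMT / r = 7,380 / (0.088/4) = €335,454.55.

€335,454.55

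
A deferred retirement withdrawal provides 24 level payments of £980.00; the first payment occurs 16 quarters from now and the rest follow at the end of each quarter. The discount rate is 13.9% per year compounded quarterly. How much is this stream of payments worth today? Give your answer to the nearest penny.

Ordinary annuity of 24 payments, first payment at period 16.
Periodic rate r = 0.139/4 per quarter; n is counted in quarters.
The ordinary-annuity PV formula values the stream one period before the first payment (period 15); discount that back 15 periods:
PV₀ = 980 × [1 − (1+r)^−24] / r × (1+r)^−15 = £9,452.29

£9,452.29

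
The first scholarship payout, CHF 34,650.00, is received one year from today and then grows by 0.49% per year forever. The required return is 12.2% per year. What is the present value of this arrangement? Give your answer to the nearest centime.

CHF 295,900.94

Periodic rate r = 0.122 per year.
Growing perpetuity (Gordon): PV = PMT₁ / (r − g) = 34,650 / (r − 0.0049) = CHF 295,900.94.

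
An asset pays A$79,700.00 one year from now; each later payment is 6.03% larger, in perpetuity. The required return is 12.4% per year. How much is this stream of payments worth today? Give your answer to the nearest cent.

A$1,251,177.39

Periodic rate r = 0.124 per year.
Growing perpetuity (Gordon): PV = PMT₁ / (r − g) = 79,700 / (r − 0.0603) = A$1,251,177.39.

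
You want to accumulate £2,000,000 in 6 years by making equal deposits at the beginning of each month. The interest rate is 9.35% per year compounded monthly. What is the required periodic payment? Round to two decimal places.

£20,655.20

Level annuity due; solve FV = PMT × [((1+r)^n − 1)/r] × (1+r) for PMT.
Periodic rate r = 0.0935/12 per month; n is counted in months.
With n = 72: PMT = 2,000,000 / ([((1+r)^n − 1)/r] × (1+r)) = £20,655.20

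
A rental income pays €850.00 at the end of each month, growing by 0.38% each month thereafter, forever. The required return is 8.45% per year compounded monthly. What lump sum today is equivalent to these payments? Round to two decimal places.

€262,210.80

Periodic rate r = 0.0845/12 per month.
Growing perpetuity (Gordon): PV = PMT₁ / (r − g) = 850 / (r − 0.0038) = €262,210.80.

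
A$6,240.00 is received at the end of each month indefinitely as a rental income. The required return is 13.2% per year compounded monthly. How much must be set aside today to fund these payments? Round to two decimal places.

Periodic rate r = 0.132/12 per month.
Level perpetuity: PV = PMT / r = 6,240 / (0.132/12) = A$567,272.73.

A$567,272.73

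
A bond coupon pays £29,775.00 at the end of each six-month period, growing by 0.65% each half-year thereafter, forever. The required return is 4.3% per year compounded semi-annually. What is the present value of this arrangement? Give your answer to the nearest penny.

£1,985,000.00

Periodic rate r = 0.043/2 per half-year.
Growing perpetuity (Gordon): PV = PMT₁ / (r − g) = 29,775 / (r − 0.0065) = £1,985,000.00.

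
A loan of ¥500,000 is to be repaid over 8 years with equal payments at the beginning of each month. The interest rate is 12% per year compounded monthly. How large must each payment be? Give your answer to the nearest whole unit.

Level annuity due; solve PV = PMT × [(1 − (1+r)^−n)/r] × (1+r) for PMT.
Periodic rate r = 0.12/12 per month; n is counted in months.
With n = 96: PMT = 500,000 / ([(1 − (1+r)^−n)/r] × (1+r)) = ¥8,046

¥8,046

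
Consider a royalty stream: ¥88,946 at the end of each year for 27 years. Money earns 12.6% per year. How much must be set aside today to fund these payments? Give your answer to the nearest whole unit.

This is an ordinary annuity: 27 payments of ¥88,946 at the end of each year.
Periodic rate r = 0.126 per year.
PV = PMT × [(1 − (1+r)^−n)/r] = 88,946 × [1 − (1+r)^−27] / r = ¥677,264

¥677,264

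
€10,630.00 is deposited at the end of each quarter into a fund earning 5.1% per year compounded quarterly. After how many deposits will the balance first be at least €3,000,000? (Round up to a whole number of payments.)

121 payments

Periodic rate r = 0.051/4 per quarter; n is counted in quarters.
Ordinary annuity FV: 3,000,000 = 10,630 × [((1+r)^n − 1)/r].
(1+r)^n = 1 + 3,000,000 × r / 10,630, so n = ln(1 + 3,000,000·r/10,630) / ln(1+r) = 120.42.
Round up to a whole number of payments: n = 121.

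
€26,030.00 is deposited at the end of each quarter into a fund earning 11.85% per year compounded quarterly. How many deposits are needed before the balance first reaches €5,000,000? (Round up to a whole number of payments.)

66 payments

Periodic rate r = 0.1185/4 per quarter; n is counted in quarters.
Ordinary annuity FV: 5,000,000 = 26,030 × [((1+r)^n − 1)/r].
(1+r)^n = 1 + 5,000,000 × r / 26,030, so n = ln(1 + 5,000,000·r/26,030) / ln(1+r) = 65.10.
Round up to a whole number of payments: n = 66.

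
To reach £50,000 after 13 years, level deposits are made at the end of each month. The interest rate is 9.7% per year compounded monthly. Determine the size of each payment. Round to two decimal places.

£160.95

Level ordinary annuity; solve FV = PMT × [((1+r)^n − 1)/r] for PMT.
Periodic rate r = 0.097/12 per month; n is counted in months.
With n = 156: PMT = 50,000 / ([((1+r)^n − 1)/r]) = £160.95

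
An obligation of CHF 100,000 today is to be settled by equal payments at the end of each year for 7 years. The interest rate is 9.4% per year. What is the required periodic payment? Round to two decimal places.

CHF 20,136.50

Level ordinary annuity; solve PV = PMT × [(1 − (1+r)^−n)/r] for PMT.
Periodic rate r = 0.094 per year.
With n = 7: PMT = 100,000 / ([(1 − (1+r)^−n)/r]) = CHF 20,136.50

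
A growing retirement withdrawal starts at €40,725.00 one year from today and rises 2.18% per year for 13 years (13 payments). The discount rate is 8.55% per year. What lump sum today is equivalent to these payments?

€348,058.43

Periodic rate r = 0.0855 per year.
Growing ordinary annuity: PV = PMT₁ × [1 − ((1+g)/(1+r))^n] / (r − g) = 40,725 × [1 − ((1+0.0218)/(1+r))^13] / (r − 0.0218) = €348,058.43.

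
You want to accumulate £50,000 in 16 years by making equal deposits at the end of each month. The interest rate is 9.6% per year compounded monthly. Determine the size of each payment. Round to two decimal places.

£110.57

Level ordinary annuity; solve FV = PMT × [((1+r)^n − 1)/r] for PMT.
Periodic rate r = 0.096/12 per month; n is counted in months.
With n = 192: PMT = 50,000 / ([((1+r)^n − 1)/r]) = £110.57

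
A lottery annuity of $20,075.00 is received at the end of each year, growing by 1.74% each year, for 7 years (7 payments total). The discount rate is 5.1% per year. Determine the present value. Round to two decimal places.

Periodic rate r = 0.051 per year.
Growing ordinary annuity: PV = PMT₁ × [1 − ((1+g)/(1+r))^n] / (r − g) = 20,075 × [1 − ((1+0.0174)/(1+r))^7] / (r − 0.0174) = $121,544.27.

$121,544.27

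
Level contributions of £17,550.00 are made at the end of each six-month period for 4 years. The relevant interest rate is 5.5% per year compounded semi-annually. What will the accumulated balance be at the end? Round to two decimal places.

£154,682.86

This is an ordinary annuity: 8 deposits of £17,550.00 at the end of each six-month period.
Periodic rate r = 0.055/2 per half-year; n is counted in half-years.
FV = PMT × [((1+r)^n − 1)/r] = 17,550 × [(1+r)^8 − 1] / r = £154,682.86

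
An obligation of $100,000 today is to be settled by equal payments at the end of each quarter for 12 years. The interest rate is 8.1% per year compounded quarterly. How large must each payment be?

Level ordinary annuity; solve PV = PMT × [(1 − (1+r)^−n)/r] for PMT.
Periodic rate r = 0.081/4 per quarter; n is counted in quarters.
With n = 48: PMT = 100,000 / ([(1 − (1+r)^−n)/r]) = $3,276.79

$3,276.79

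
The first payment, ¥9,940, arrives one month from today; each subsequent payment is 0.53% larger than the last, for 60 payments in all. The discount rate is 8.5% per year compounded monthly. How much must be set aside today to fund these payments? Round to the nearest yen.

¥562,302

Periodic rate r = 0.085/12 per month; n is counted in months.
Growing ordinary annuity: PV = PMT₁ × [1 − ((1+g)/(1+r))^n] / (r − g) = 9,940 × [1 − ((1+0.0053)/(1+r))^60] / (r − 0.0053) = ¥562,302.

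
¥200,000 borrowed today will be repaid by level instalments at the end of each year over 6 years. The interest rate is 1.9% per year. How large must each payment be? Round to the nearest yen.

Level ordinary annuity; solve PV = PMT × [(1 − (1+r)^−n)/r] for PMT.
Periodic rate r = 0.019 per year.
With n = 6: PMT = 200,000 / ([(1 − (1+r)^−n)/r]) = ¥35,585

¥35,585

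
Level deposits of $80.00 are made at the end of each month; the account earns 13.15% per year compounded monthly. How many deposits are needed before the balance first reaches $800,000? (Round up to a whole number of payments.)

Periodic rate r = 0.1315/12 per month; n is counted in months.
Ordinary annuity FV: 800,000 = 80 × [((1+r)^n − 1)/r].
(1+r)^n = 1 + 800,000 × r / 80, so n = ln(1 + 800,000·r/80) / ln(1+r) = 431.77.
Round up to a whole number of payments: n = 432.

432 payments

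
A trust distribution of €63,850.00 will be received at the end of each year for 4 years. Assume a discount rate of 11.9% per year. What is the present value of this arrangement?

€194,343.91

This is an ordinary annuity: 4 payments of €63,850.00 at the end of each year.
Periodic rate r = 0.119 per year.
PV = PMT × [(1 − (1+r)^−n)/r] = 63,850 × [1 − (1+r)^−4] / r = €194,343.91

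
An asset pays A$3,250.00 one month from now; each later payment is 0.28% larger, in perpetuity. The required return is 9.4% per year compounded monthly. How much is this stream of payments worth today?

Periodic rate r = 0.094/12 per month.
Growing perpetuity (Gordon): PV = PMT₁ / (r − g) = 3,250 / (r − 0.0028) = A$645,695.36.

A$645,695.36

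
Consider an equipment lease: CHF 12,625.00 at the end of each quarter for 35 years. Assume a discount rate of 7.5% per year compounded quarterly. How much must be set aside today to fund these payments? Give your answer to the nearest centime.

CHF 623,357.15

This is an ordinary annuity: 140 payments of CHF 12,625.00 at the end of each quarter.
Periodic rate r = 0.075/4 per quarter; n is counted in quarters.
PV = PMT × [(1 − (1+r)^−n)/r] = 12,625 × [1 − (1+r)^−140] / r = CHF 623,357.15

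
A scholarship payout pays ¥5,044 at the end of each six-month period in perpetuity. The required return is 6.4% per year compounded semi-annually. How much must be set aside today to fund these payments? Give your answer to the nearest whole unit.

Periodic rate r = 0.064/2 per half-year.
Level perpetuity: PV = PMT / r = 5,044 / (0.064/2) = ¥157,625.

¥157,625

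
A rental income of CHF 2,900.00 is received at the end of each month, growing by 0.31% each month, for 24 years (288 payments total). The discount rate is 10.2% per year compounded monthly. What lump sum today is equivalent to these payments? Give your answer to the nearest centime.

CHF 422,622.12

Periodic rate r = 0.102/12 per month; n is counted in months.
Growing ordinary annuity: PV = PMT₁ × [1 − ((1+g)/(1+r))^n] / (r − g) = 2,900 × [1 − ((1+0.0031)/(1+r))^288] / (r − 0.0031) = CHF 422,622.12.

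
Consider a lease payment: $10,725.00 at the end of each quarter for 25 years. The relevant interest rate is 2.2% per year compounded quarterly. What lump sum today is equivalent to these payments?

This is an ordinary annuity: 100 payments of $10,725.00 at the end of each quarter.
Periodic rate r = 0.022/4 per quarter; n is counted in quarters.
PV = PMT × [(1 − (1+r)^−n)/r] = 10,725 × [1 − (1+r)^−100] / r = $823,251.16

$823,251.16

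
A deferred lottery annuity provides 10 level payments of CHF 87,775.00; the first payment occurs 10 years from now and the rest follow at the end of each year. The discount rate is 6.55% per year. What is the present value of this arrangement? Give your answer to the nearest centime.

CHF 355,657.87

Ordinary annuity of 10 payments, first payment at period 10.
Periodic rate r = 0.0655 per year.
The ordinary-annuity PV formula values the stream one period before the first payment (period 9); discount that back 9 periods:
PV₀ = 87,775 × [1 − (1+r)^−10] / r × (1+r)^−9 = CHF 355,657.87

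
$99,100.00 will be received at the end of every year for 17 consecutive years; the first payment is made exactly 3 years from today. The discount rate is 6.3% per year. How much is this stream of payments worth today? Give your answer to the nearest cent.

$899,366.63

Ordinary annuity of 17 payments, first payment at period 3.
Periodic rate r = 0.063 per year.
The ordinary-annuity PV formula values the stream one period before the first payment (period 2); discount that back 2 periods:
PV₀ = 99,100 × [1 − (1+r)^−17] / r × (1+r)^−2 = $899,366.63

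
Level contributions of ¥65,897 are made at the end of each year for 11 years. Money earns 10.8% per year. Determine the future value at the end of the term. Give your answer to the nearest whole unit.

This is an ordinary annuity: 11 deposits of ¥65,897 at the end of each year.
Periodic rate r = 0.108 per year.
FV = PMT × [((1+r)^n − 1)/r] = 65,897 × [(1+r)^11 − 1] / r = ¥1,275,137

¥1,275,137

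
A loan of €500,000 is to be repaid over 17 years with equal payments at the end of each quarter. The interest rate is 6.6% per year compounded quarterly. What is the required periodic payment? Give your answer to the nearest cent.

€12,288.18

Level ordinary annuity; solve PV = PMT × [(1 − (1+r)^−n)/r] for PMT.
Periodic rate r = 0.066/4 per quarter; n is counted in quarters.
With n = 68: PMT = 500,000 / ([(1 − (1+r)^−n)/r]) = €12,288.18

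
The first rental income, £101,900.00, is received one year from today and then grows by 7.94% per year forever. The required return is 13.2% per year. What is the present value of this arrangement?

£1,937,262.36

Periodic rate r = 0.132 per year.
Growing perpetuity (Gordon): PV = PMT₁ / (r − g) = 101,900 / (r − 0.0794) = £1,937,262.36.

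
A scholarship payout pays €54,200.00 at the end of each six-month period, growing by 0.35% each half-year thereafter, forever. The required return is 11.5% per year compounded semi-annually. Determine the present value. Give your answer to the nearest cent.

Periodic rate r = 0.115/2 per half-year.
Growing perpetuity (Gordon): PV = PMT₁ / (r − g) = 54,200 / (r − 0.0035) = €1,003,703.70.

€1,003,703.70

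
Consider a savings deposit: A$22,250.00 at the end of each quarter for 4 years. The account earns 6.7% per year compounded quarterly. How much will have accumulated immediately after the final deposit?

This is an ordinary annuity: 16 deposits of A$22,250.00 at the end of each quarter.
Periodic rate r = 0.067/4 per quarter; n is counted in quarters.
FV = PMT × [((1+r)^n − 1)/r] = 22,250 × [(1+r)^16 − 1] / r = A$404,416.50

A$404,416.50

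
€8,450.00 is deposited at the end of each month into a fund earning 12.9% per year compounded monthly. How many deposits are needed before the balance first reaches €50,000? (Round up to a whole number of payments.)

Periodic rate r = 0.129/12 per month; n is counted in months.
Ordinary annuity FV: 50,000 = 8,450 × [((1+r)^n − 1)/r].
(1+r)^n = 1 + 50,000 × r / 8,450, so n = ln(1 + 50,000·r/8,450) / ln(1+r) = 5.77.
Round up to a whole number of payments: n = 6.

6 payments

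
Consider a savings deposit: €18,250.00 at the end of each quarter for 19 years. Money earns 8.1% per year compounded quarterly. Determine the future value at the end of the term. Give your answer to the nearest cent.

This is an ordinary annuity: 76 deposits of €18,250.00 at the end of each quarter.
Periodic rate r = 0.081/4 per quarter; n is counted in quarters.
FV = PMT × [((1+r)^n − 1)/r] = 18,250 × [(1+r)^76 − 1] / r = €3,234,376.63

€3,234,376.63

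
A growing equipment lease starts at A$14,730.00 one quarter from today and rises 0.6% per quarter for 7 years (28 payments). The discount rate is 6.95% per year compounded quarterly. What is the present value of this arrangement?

Periodic rate r = 0.0695/4 per quarter; n is counted in quarters.
Growing ordinary annuity: PV = PMT₁ × [1 − ((1+g)/(1+r))^n] / (r − g) = 14,730 × [1 − ((1+0.006)/(1+r))^28] / (r − 0.006) = A$349,742.08.

A$349,742.08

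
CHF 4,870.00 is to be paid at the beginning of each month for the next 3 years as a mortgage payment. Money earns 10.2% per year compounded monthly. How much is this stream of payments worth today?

CHF 151,768.16

This is an annuity due: 36 payments of CHF 4,870.00 at the beginning of each month.
Periodic rate r = 0.102/12 per month; n is counted in months.
PV = PMT × [(1 − (1+r)^−n)/r] × (1+r) = 4,870 × [1 − (1+r)^−36] / r × (1+r) = CHF 151,768.16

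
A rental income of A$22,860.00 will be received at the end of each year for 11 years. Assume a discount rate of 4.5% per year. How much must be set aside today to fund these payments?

This is an ordinary annuity: 11 payments of A$22,860.00 at the end of each year.
Periodic rate r = 0.045 per year.
PV = PMT × [(1 − (1+r)^−n)/r] = 22,860 × [1 − (1+r)^−11] / r = A$194,971.04

A$194,971.04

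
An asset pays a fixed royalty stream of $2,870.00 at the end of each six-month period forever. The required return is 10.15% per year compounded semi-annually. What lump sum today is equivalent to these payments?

Periodic rate r = 0.1015/2 per half-year.
Level perpetuity: PV = PMT / r = 2,870 / (0.1015/2) = $56,551.72.

$56,551.72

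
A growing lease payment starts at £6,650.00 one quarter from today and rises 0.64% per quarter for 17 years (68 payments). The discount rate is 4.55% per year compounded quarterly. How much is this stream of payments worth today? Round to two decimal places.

Periodic rate r = 0.0455/4 per quarter; n is counted in quarters.
Growing ordinary annuity: PV = PMT₁ × [1 − ((1+g)/(1+r))^n] / (r − g) = 6,650 × [1 − ((1+0.0064)/(1+r))^68] / (r − 0.0064) = £380,809.29.

£380,809.29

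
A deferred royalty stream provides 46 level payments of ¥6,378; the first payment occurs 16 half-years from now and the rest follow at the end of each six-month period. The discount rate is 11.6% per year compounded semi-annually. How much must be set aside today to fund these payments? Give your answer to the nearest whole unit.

Ordinary annuity of 46 payments, first payment at period 16.
Periodic rate r = 0.116/2 per half-year; n is counted in half-years.
The ordinary-annuity PV formula values the stream one period before the first payment (period 15); discount that back 15 periods:
PV₀ = 6,378 × [1 − (1+r)^−46] / r × (1+r)^−15 = ¥43,674

¥43,674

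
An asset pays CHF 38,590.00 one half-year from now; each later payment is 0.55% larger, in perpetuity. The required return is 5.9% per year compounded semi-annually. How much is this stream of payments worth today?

Periodic rate r = 0.059/2 per half-year.
Growing perpetuity (Gordon): PV = PMT₁ / (r − g) = 38,590 / (r − 0.0055) = CHF 1,607,916.67.

CHF 1,607,916.67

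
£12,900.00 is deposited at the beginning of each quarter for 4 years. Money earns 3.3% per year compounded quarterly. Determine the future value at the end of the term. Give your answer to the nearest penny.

This is an annuity due: 16 deposits of £12,900.00 at the beginning of each quarter.
Periodic rate r = 0.033/4 per quarter; n is counted in quarters.
FV = PMT × [((1+r)^n − 1)/r] × (1+r) = 12,900 × [(1+r)^16 − 1] / r × (1+r) = £221,488.46

£221,488.46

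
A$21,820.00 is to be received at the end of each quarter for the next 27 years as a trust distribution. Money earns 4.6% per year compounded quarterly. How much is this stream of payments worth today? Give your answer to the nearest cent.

A$1,345,515.82

This is an ordinary annuity: 108 payments of A$21,820.00 at the end of each quarter.
Periodic rate r = 0.046/4 per quarter; n is counted in quarters.
PV = PMT × [(1 − (1+r)^−n)/r] = 21,820 × [1 − (1+r)^−108] / r = A$1,345,515.82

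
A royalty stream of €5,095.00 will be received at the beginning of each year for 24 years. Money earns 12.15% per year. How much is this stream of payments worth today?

€44,028.72

This is an annuity due: 24 payments of €5,095.00 at the beginning of each year.
Periodic rate r = 0.1215 per year.
PV = PMT × [(1 − (1+r)^−n)/r] × (1+r) = 5,095 × [1 − (1+r)^−24] / r × (1+r) = €44,028.72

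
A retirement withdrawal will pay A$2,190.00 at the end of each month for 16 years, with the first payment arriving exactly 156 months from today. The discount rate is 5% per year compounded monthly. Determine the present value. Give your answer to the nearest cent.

A$151,725.50

Ordinary annuity of 192 payments, first payment at period 156.
Periodic rate r = 0.05/12 per month; n is counted in months.
The ordinary-annuity PV formula values the stream one period before the first payment (period 155); discount that back 155 periods:
PV₀ = 2,190 × [1 − (1+r)^−192] / r × (1+r)^−155 = A$151,725.50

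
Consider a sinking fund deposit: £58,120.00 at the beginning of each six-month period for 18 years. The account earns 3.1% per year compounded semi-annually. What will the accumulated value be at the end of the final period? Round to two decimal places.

This is an annuity due: 36 deposits of £58,120.00 at the beginning of each six-month period.
Periodic rate r = 0.031/2 per half-year; n is counted in half-years.
FV = PMT × [((1+r)^n − 1)/r] × (1+r) = 58,120 × [(1+r)^36 − 1] / r × (1+r) = £2,816,674.05

£2,816,674.05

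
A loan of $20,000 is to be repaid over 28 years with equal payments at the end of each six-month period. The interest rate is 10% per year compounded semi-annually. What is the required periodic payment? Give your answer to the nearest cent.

Level ordinary annuity; solve PV = PMT × [(1 − (1+r)^−n)/r] for PMT.
Periodic rate r = 0.1/2 per half-year; n is counted in half-years.
With n = 56: PMT = 20,000 / ([(1 − (1+r)^−n)/r]) = $1,069.60

$1,069.60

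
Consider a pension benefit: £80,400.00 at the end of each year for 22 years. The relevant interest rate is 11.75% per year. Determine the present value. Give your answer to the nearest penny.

£624,857.23

This is an ordinary annuity: 22 payments of £80,400.00 at the end of each year.
Periodic rate r = 0.1175 per year.
PV = PMT × [(1 − (1+r)^−n)/r] = 80,400 × [1 − (1+r)^−22] / r = £624,857.23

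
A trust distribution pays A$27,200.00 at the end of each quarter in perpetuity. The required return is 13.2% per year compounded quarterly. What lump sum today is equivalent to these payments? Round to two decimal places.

A$824,242.42

Periodic rate r = 0.132/4 per quarter.
Level perpetuity: PV = PMT / r = 27,200 / (0.132/4) = A$824,242.42.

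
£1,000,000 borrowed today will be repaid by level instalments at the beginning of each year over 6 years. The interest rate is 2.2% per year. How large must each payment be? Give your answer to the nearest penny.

Level annuity due; solve PV = PMT × [(1 − (1+r)^−n)/r] × (1+r) for PMT.
Periodic rate r = 0.022 per year.
With n = 6: PMT = 1,000,000 / ([(1 − (1+r)^−n)/r] × (1+r)) = £175,863.66

£175,863.66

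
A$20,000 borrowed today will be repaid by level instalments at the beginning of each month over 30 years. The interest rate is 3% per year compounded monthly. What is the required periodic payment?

A$84.11

Level annuity due; solve PV = PMT × [(1 − (1+r)^−n)/r] × (1+r) for PMT.
Periodic rate r = 0.03/12 per month; n is counted in months.
With n = 360: PMT = 20,000 / ([(1 − (1+r)^−n)/r] × (1+r)) = A$84.11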